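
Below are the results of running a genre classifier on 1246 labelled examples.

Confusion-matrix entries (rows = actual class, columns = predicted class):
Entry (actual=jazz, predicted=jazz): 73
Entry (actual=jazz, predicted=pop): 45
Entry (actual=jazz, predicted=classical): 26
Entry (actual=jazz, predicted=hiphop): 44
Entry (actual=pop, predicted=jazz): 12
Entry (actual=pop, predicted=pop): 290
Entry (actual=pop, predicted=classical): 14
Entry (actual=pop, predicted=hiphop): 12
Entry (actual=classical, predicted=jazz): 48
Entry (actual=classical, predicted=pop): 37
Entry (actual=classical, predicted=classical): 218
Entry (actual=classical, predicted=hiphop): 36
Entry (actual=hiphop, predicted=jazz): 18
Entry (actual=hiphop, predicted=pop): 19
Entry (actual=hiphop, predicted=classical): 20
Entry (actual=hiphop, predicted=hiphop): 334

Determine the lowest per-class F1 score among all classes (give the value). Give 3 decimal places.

0.431

Per-class F1 score (2·TP/(2·TP+FP+FN)):
  jazz: TP=73, FP=12+48+18=78, FN=45+26+44=115 → 146/339 = 0.4307
  pop: TP=290, FP=45+37+19=101, FN=12+14+12=38 → 580/719 = 0.8067
  classical: TP=218, FP=26+14+20=60, FN=48+37+36=121 → 436/617 = 0.7066
  hiphop: TP=334, FP=44+12+36=92, FN=18+19+20=57 → 668/817 = 0.8176
Lowest is class 'jazz' with F1 score = 0.431.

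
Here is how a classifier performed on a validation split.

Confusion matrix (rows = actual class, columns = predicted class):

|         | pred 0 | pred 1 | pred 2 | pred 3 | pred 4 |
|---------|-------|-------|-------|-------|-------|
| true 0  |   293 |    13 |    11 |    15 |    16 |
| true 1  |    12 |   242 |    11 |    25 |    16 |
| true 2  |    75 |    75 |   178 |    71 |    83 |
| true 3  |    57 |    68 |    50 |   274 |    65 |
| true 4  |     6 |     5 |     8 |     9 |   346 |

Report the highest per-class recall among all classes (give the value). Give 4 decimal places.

Per-class recall (TP/(TP+FN)):
  0: TP=293, FN=13+11+15+16=55 → 293/348 = 0.84195
  1: TP=242, FN=12+11+25+16=64 → 242/306 = 0.79085
  2: TP=178, FN=75+75+71+83=304 → 178/482 = 0.36929
  3: TP=274, FN=57+68+50+65=240 → 274/514 = 0.53307
  4: TP=346, FN=6+5+8+9=28 → 346/374 = 0.92513
Highest is class '4' with recall = 0.9251.

0.9251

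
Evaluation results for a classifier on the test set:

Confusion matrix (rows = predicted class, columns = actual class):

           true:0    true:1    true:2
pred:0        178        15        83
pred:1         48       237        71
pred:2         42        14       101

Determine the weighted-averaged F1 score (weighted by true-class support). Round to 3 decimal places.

0.638

Per-class F1 score (2·TP/(2·TP+FP+FN)):
  0: TP=178, FP=15+83=98, FN=48+42=90 → 356/544 = 0.6544
  1: TP=237, FP=48+71=119, FN=15+14=29 → 474/622 = 0.7621
  2: TP=101, FP=42+14=56, FN=83+71=154 → 202/412 = 0.4903
Weighted-F1 score = Σ (supportᵢ/N)·F1 scoreᵢ with N=789: (268/789)·0.6544 + (266/789)·0.7621 + (255/789)·0.4903 = 0.638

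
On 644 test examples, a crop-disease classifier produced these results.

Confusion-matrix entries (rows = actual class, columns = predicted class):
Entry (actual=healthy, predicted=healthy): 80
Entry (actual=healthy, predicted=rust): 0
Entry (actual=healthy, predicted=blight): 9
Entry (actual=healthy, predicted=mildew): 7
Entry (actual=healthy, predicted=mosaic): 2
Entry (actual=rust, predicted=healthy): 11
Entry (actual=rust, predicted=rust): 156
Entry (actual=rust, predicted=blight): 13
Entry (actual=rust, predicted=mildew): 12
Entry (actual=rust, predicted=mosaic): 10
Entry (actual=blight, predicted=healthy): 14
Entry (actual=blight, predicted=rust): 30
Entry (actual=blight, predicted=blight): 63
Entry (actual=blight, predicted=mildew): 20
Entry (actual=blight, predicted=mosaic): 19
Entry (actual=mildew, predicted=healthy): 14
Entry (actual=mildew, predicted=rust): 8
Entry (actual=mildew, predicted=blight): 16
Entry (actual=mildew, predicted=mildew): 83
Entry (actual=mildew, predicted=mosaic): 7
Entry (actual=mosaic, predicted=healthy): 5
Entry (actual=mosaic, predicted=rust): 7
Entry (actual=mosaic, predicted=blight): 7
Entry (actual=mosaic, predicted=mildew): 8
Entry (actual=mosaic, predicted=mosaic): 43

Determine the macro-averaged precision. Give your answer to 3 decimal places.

0.635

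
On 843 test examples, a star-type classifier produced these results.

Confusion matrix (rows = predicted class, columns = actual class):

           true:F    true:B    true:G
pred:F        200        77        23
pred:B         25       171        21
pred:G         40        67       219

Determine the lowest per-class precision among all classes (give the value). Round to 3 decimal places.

Per-class precision (TP/(TP+FP)):
  F: TP=200, FP=77+23=100 → 200/300 = 0.6667
  B: TP=171, FP=25+21=46 → 171/217 = 0.7880
  G: TP=219, FP=40+67=107 → 219/326 = 0.6718
Lowest is class 'F' with precision = 0.667.

0.667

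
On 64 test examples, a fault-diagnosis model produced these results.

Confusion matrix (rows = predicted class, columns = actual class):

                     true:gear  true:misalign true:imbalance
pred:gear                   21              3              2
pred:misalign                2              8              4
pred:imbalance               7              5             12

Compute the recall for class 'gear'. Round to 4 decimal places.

0.7000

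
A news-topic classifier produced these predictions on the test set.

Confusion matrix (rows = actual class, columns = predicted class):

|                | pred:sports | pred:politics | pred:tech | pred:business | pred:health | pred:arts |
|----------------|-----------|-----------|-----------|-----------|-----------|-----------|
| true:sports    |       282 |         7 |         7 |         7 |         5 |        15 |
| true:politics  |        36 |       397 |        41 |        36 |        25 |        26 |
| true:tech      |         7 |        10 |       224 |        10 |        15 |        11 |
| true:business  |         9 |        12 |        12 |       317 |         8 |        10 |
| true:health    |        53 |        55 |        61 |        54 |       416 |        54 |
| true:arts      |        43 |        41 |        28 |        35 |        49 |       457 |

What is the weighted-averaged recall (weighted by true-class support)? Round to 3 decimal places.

Per-class recall (TP/(TP+FN)):
  sports: TP=282, FN=7+7+7+5+15=41 → 282/323 = 0.8731
  politics: TP=397, FN=36+41+36+25+26=164 → 397/561 = 0.7077
  tech: TP=224, FN=7+10+10+15+11=53 → 224/277 = 0.8087
  business: TP=317, FN=9+12+12+8+10=51 → 317/368 = 0.8614
  health: TP=416, FN=53+55+61+54+54=277 → 416/693 = 0.6003
  arts: TP=457, FN=43+41+28+35+49=196 → 457/653 = 0.6998
Weighted-recall = Σ (supportᵢ/N)·recallᵢ with N=2875: (323/2875)·0.8731 + (561/2875)·0.7077 + (277/2875)·0.8087 + (368/2875)·0.8614 + (693/2875)·0.6003 + (653/2875)·0.6998 = 0.728

0.728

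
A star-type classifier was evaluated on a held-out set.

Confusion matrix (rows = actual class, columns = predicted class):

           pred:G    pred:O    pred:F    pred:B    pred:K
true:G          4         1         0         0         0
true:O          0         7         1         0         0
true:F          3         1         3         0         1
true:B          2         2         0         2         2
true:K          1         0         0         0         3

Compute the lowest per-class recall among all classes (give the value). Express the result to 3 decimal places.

0.250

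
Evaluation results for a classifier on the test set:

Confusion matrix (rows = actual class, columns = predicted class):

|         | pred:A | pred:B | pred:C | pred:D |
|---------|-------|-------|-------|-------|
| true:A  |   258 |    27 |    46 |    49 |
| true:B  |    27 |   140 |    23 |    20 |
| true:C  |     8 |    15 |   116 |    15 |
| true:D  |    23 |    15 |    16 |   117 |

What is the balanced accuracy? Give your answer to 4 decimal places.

0.6958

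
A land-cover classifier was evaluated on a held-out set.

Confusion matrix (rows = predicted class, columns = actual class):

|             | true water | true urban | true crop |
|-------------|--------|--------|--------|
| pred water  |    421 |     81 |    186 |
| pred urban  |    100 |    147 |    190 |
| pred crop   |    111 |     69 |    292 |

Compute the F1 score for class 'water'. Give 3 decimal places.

0.638

F1 score = 2·TP/(2·TP+FP+FN).
water: TP=421, FP=81+186=267, FN=100+111=211 → 842/1320 = 0.6379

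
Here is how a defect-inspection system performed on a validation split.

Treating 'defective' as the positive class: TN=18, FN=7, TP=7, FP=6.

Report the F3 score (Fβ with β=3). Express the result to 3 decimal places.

Fβ = (1+β²)·TP / ((1+β²)·TP + β²·FN + FP), with β²=9
= 10·7 / (10·7 + 9·7 + 6) = 0.504

0.504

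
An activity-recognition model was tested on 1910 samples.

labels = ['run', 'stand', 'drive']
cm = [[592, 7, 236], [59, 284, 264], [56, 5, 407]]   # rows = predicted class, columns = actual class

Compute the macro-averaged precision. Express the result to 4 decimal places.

0.6822

Per-class precision (TP/(TP+FP)):
  run: TP=592, FP=7+236=243 → 592/835 = 0.70898
  stand: TP=284, FP=59+264=323 → 284/607 = 0.46787
  drive: TP=407, FP=56+5=61 → 407/468 = 0.86966
Macro-precision = mean = (0.70898 + 0.46787 + 0.86966) / 3 = 0.6822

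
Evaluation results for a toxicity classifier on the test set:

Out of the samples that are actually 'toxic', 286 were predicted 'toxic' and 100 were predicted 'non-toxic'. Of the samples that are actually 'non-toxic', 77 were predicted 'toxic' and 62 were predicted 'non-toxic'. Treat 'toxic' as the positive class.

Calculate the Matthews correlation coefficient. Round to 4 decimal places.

0.1786

MCC = (TP·TN − FP·FN) / √((TP+FP)(TP+FN)(TN+FP)(TN+FN))
Numerator = 286·62 − 77·100 = 10032
Denominator = √(363·386·139·162) = √3155177124 = 56170.9634
MCC = 10032 / 56170.9634 = 0.1786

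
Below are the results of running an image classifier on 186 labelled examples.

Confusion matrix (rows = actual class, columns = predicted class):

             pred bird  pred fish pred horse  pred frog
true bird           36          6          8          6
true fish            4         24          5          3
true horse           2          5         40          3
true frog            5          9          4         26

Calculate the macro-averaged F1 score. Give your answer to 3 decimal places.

Per-class F1 score (2·TP/(2·TP+FP+FN)):
  bird: TP=36, FP=4+2+5=11, FN=6+8+6=20 → 72/103 = 0.6990
  fish: TP=24, FP=6+5+9=20, FN=4+5+3=12 → 48/80 = 0.6000
  horse: TP=40, FP=8+5+4=17, FN=2+5+3=10 → 80/107 = 0.7477
  frog: TP=26, FP=6+3+3=12, FN=5+9+4=18 → 52/82 = 0.6341
Macro-F1 score = mean = (0.6990 + 0.6000 + 0.7477 + 0.6341) / 4 = 0.670

0.670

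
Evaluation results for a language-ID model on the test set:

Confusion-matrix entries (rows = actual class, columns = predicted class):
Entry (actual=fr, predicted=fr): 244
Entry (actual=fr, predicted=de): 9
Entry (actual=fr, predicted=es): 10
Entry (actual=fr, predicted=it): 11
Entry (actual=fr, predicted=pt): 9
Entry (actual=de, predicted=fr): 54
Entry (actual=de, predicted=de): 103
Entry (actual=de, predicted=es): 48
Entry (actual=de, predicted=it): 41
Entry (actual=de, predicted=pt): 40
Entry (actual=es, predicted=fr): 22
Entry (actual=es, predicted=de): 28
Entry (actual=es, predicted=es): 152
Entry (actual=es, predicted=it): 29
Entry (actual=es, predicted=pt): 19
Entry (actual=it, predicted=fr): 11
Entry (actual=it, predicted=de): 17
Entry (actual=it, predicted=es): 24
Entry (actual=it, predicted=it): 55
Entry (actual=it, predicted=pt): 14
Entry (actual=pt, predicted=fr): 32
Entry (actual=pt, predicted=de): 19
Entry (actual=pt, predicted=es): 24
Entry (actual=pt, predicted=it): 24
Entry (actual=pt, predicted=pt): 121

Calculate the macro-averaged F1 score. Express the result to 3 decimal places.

0.553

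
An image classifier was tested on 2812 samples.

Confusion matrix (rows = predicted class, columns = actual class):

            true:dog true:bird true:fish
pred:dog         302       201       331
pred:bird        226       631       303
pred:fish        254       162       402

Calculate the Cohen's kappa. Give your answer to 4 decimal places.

Observed agreement pₒ = trace/N = 1335/2812 = 0.47475
Expected agreement pₑ = Σ (rowᵢ·colᵢ)/N² = (782·834 + 994·1160 + 1036·818)/2812² = 0.33547
κ = (pₒ − pₑ)/(1 − pₑ) = (0.47475 − 0.33547)/(1 − 0.33547) = 0.2096

0.2096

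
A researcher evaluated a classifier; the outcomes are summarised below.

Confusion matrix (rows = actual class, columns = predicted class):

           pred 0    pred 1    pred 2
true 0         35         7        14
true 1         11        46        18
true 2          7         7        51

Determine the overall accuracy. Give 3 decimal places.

0.673

Accuracy = trace / total = (35+46+51=132) / 196 = 132/196 = 0.673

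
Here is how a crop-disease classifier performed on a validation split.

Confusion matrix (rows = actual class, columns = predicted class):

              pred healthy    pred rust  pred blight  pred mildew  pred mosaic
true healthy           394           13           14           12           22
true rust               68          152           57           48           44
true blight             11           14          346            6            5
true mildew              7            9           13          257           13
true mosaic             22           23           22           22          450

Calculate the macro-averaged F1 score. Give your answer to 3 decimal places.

Per-class F1 score (2·TP/(2·TP+FP+FN)):
  healthy: TP=394, FP=68+11+7+22=108, FN=13+14+12+22=61 → 788/957 = 0.8234
  rust: TP=152, FP=13+14+9+23=59, FN=68+57+48+44=217 → 304/580 = 0.5241
  blight: TP=346, FP=14+57+13+22=106, FN=11+14+6+5=36 → 692/834 = 0.8297
  mildew: TP=257, FP=12+48+6+22=88, FN=7+9+13+13=42 → 514/644 = 0.7981
  mosaic: TP=450, FP=22+44+5+13=84, FN=22+23+22+22=89 → 900/1073 = 0.8388
Macro-F1 score = mean = (0.8234 + 0.5241 + 0.8297 + 0.7981 + 0.8388) / 5 = 0.763

0.763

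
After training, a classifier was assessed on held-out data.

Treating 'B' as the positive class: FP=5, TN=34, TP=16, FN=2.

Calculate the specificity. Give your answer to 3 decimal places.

0.872

Specificity = TN/(TN+FP) = 34/(34+5) = 0.872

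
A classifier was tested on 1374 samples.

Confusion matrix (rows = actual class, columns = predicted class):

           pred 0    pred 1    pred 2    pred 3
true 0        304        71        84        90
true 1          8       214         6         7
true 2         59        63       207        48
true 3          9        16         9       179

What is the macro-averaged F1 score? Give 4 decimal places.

Per-class F1 score (2·TP/(2·TP+FP+FN)):
  0: TP=304, FP=8+59+9=76, FN=71+84+90=245 → 608/929 = 0.65447
  1: TP=214, FP=71+63+16=150, FN=8+6+7=21 → 428/599 = 0.71452
  2: TP=207, FP=84+6+9=99, FN=59+63+48=170 → 414/683 = 0.60615
  3: TP=179, FP=90+7+48=145, FN=9+16+9=34 → 358/537 = 0.66667
Macro-F1 score = mean = (0.65447 + 0.71452 + 0.60615 + 0.66667) / 4 = 0.6605

0.6605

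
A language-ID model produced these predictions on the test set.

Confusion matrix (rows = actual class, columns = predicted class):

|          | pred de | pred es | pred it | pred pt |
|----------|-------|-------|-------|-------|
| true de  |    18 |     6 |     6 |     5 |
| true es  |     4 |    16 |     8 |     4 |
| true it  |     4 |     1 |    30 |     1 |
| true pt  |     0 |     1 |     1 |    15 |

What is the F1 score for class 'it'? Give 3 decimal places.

0.741

One-vs-rest for 'it': TP = diagonal; FP = other classes predicted 'it'; FN = 'it' predicted as other.
F1 score = 2·TP/(2·TP+FP+FN).
it: TP=30, FP=6+8+1=15, FN=4+1+1=6 → 60/81 = 0.7407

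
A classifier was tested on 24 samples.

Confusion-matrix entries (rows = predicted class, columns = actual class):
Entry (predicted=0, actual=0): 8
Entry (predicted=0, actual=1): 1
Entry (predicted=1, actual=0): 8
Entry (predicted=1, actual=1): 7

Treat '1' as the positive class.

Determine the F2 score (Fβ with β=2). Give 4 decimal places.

0.7447

Fβ = (1+β²)·TP / ((1+β²)·TP + β²·FN + FP), with β²=4
= 5·7 / (5·7 + 4·1 + 8) = 0.7447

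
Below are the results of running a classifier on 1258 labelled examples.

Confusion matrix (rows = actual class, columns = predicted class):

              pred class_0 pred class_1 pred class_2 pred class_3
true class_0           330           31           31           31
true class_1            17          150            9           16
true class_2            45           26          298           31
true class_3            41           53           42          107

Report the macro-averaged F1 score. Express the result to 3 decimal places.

0.675

Per-class F1 score (2·TP/(2·TP+FP+FN)):
  class_0: TP=330, FP=17+45+41=103, FN=31+31+31=93 → 660/856 = 0.7710
  class_1: TP=150, FP=31+26+53=110, FN=17+9+16=42 → 300/452 = 0.6637
  class_2: TP=298, FP=31+9+42=82, FN=45+26+31=102 → 596/780 = 0.7641
  class_3: TP=107, FP=31+16+31=78, FN=41+53+42=136 → 214/428 = 0.5000
Macro-F1 score = mean = (0.7710 + 0.6637 + 0.7641 + 0.5000) / 4 = 0.675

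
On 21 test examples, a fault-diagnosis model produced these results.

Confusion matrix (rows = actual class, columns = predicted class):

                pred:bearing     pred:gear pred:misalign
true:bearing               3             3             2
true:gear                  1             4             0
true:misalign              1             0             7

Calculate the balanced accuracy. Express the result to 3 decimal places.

Balanced accuracy = mean of per-class recall.
  bearing: recall = 3/8 = 0.3750
  gear: recall = 4/5 = 0.8000
  misalign: recall = 7/8 = 0.8750
Mean = (0.3750 + 0.8000 + 0.8750) / 3 = 0.683

0.683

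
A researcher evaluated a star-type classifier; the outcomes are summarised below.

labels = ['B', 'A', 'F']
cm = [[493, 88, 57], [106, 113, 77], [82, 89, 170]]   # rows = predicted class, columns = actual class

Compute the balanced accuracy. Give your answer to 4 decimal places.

Balanced accuracy = mean of per-class recall.
  B: recall = 493/681 = 0.72394
  A: recall = 113/290 = 0.38966
  F: recall = 170/304 = 0.55921
Mean = (0.72394 + 0.38966 + 0.55921) / 3 = 0.5576

0.5576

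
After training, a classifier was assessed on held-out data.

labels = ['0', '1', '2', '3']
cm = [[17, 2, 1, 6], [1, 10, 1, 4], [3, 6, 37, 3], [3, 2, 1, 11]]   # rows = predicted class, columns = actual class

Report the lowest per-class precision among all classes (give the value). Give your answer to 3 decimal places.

Per-class precision (TP/(TP+FP)):
  0: TP=17, FP=2+1+6=9 → 17/26 = 0.6538
  1: TP=10, FP=1+1+4=6 → 10/16 = 0.6250
  2: TP=37, FP=3+6+3=12 → 37/49 = 0.7551
  3: TP=11, FP=3+2+1=6 → 11/17 = 0.6471
Lowest is class '1' with precision = 0.625.

0.625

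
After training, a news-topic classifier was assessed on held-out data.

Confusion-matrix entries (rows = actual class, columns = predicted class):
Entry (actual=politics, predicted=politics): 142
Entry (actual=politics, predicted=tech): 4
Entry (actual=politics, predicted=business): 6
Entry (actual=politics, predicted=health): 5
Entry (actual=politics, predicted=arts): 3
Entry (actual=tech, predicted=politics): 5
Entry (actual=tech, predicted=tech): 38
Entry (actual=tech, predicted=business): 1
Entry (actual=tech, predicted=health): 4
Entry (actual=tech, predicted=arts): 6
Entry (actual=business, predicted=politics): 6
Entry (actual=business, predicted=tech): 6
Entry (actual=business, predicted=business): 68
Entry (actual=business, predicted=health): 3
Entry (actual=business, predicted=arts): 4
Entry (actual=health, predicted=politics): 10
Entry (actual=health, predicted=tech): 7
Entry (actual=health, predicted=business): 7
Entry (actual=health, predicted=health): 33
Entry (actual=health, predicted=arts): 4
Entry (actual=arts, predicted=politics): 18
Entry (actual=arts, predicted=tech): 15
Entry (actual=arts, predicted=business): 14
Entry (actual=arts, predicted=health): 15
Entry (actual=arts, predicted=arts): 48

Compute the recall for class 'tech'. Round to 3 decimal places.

0.704

recall = TP/(TP+FN).
tech: TP=38, FN=5+1+4+6=16 → 38/54 = 0.7037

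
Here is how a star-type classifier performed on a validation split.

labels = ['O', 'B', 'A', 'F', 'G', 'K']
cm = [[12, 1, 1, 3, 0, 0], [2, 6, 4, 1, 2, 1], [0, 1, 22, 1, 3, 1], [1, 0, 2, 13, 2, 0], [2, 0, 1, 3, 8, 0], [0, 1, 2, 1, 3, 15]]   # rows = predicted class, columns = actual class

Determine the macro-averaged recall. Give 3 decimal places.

Per-class recall (TP/(TP+FN)):
  O: TP=12, FN=2+0+1+2+0=5 → 12/17 = 0.7059
  B: TP=6, FN=1+1+0+0+1=3 → 6/9 = 0.6667
  A: TP=22, FN=1+4+2+1+2=10 → 22/32 = 0.6875
  F: TP=13, FN=3+1+1+3+1=9 → 13/22 = 0.5909
  G: TP=8, FN=0+2+3+2+3=10 → 8/18 = 0.4444
  K: TP=15, FN=0+1+1+0+0=2 → 15/17 = 0.8824
Macro-recall = mean = (0.7059 + 0.6667 + 0.6875 + 0.5909 + 0.4444 + 0.8824) / 6 = 0.663

0.663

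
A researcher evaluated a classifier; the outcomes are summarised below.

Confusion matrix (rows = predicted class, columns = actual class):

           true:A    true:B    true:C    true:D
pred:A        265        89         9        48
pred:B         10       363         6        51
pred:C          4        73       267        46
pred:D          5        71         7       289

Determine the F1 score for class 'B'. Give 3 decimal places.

0.708

Take TP from the diagonal, FP from the rest of the 'B' prediction marginal, FN from the rest of the 'B' actual marginal.
F1 score = 2·TP/(2·TP+FP+FN).
B: TP=363, FP=10+6+51=67, FN=89+73+71=233 → 726/1026 = 0.7076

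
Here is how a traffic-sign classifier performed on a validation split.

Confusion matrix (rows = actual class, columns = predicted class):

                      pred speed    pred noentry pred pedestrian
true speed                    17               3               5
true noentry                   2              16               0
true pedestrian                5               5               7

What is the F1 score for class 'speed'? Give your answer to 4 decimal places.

Take TP from the diagonal, FP from the rest of the 'speed' prediction marginal, FN from the rest of the 'speed' actual marginal.
F1 score = 2·TP/(2·TP+FP+FN).
speed: TP=17, FP=2+5=7, FN=3+5=8 → 34/49 = 0.69388

0.6939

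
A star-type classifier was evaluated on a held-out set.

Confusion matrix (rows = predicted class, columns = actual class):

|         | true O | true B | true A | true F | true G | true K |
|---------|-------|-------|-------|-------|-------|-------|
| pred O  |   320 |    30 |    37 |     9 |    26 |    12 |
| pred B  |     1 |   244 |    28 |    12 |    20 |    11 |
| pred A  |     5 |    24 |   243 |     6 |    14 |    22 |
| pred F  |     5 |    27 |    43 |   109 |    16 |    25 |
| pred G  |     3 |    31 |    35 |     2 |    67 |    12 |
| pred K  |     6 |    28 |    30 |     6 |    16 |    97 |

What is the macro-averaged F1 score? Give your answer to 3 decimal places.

0.625

Per-class F1 score (2·TP/(2·TP+FP+FN)):
  O: TP=320, FP=30+37+9+26+12=114, FN=1+5+5+3+6=20 → 640/774 = 0.8269
  B: TP=244, FP=1+28+12+20+11=72, FN=30+24+27+31+28=140 → 488/700 = 0.6971
  A: TP=243, FP=5+24+6+14+22=71, FN=37+28+43+35+30=173 → 486/730 = 0.6658
  F: TP=109, FP=5+27+43+16+25=116, FN=9+12+6+2+6=35 → 218/369 = 0.5908
  G: TP=67, FP=3+31+35+2+12=83, FN=26+20+14+16+16=92 → 134/309 = 0.4337
  K: TP=97, FP=6+28+30+6+16=86, FN=12+11+22+25+12=82 → 194/362 = 0.5359
Macro-F1 score = mean = (0.8269 + 0.6971 + 0.6658 + 0.5908 + 0.4337 + 0.5359) / 6 = 0.625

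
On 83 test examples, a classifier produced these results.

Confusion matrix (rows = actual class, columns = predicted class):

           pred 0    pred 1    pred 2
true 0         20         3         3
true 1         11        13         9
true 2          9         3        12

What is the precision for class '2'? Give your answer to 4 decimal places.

Treat '2' as positive and all other classes as negative.
precision = TP/(TP+FP).
2: TP=12, FP=3+9=12 → 12/24 = 0.50000

0.5000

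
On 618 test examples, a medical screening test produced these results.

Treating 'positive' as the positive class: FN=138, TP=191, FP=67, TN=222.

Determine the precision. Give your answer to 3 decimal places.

0.740

Precision = TP/(TP+FP) = 191/(191+67) = 191/258 = 0.740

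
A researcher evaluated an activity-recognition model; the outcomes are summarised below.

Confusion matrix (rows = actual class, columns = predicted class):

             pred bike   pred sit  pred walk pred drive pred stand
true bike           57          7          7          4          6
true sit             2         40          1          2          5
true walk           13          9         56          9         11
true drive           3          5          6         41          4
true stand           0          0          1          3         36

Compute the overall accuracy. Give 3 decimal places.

Accuracy = trace / total = (57+40+56+41+36=230) / 328 = 230/328 = 0.701

0.701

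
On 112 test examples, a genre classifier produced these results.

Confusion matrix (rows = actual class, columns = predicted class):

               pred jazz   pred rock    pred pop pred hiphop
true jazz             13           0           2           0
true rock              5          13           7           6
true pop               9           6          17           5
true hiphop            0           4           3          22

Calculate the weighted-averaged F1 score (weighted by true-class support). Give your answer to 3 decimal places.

0.570

Per-class F1 score (2·TP/(2·TP+FP+FN)):
  jazz: TP=13, FP=5+9+0=14, FN=0+2+0=2 → 26/42 = 0.6190
  rock: TP=13, FP=0+6+4=10, FN=5+7+6=18 → 26/54 = 0.4815
  pop: TP=17, FP=2+7+3=12, FN=9+6+5=20 → 34/66 = 0.5152
  hiphop: TP=22, FP=0+6+5=11, FN=0+4+3=7 → 44/62 = 0.7097
Weighted-F1 score = Σ (supportᵢ/N)·F1 scoreᵢ with N=112: (15/112)·0.6190 + (31/112)·0.4815 + (37/112)·0.5152 + (29/112)·0.7097 = 0.570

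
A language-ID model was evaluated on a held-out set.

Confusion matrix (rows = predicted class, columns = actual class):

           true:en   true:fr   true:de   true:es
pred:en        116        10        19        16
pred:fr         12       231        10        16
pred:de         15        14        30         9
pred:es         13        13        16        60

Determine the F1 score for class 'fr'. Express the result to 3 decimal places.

0.860

One-vs-rest for 'fr': TP = diagonal; FP = other classes predicted 'fr'; FN = 'fr' predicted as other.
F1 score = 2·TP/(2·TP+FP+FN).
fr: TP=231, FP=12+10+16=38, FN=10+14+13=37 → 462/537 = 0.8603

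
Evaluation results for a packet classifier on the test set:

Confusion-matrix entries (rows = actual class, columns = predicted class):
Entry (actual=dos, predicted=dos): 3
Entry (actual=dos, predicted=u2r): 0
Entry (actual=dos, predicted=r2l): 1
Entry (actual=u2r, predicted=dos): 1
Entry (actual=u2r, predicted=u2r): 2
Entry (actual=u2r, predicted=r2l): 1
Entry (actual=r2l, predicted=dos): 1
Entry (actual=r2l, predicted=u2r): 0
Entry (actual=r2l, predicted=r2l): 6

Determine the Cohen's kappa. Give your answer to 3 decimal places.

Observed agreement pₒ = trace/N = 11/15 = 0.7333
Expected agreement pₑ = Σ (rowᵢ·colᵢ)/N² = (4·5 + 4·2 + 7·8)/15² = 0.3733
κ = (pₒ − pₑ)/(1 − pₑ) = (0.7333 − 0.3733)/(1 − 0.3733) = 0.574

0.574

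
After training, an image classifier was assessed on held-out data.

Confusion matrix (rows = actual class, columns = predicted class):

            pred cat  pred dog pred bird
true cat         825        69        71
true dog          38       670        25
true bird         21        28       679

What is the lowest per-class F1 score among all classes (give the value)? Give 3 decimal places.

0.892

Per-class F1 score (2·TP/(2·TP+FP+FN)):
  cat: TP=825, FP=38+21=59, FN=69+71=140 → 1650/1849 = 0.8924
  dog: TP=670, FP=69+28=97, FN=38+25=63 → 1340/1500 = 0.8933
  bird: TP=679, FP=71+25=96, FN=21+28=49 → 1358/1503 = 0.9035
Lowest is class 'cat' with F1 score = 0.892.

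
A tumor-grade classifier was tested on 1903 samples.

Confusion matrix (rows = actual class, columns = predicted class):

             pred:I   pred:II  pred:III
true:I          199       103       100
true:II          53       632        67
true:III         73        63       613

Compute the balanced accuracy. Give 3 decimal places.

Balanced accuracy = mean of per-class recall.
  I: recall = 199/402 = 0.4950
  II: recall = 632/752 = 0.8404
  III: recall = 613/749 = 0.8184
Mean = (0.4950 + 0.8404 + 0.8184) / 3 = 0.718

0.718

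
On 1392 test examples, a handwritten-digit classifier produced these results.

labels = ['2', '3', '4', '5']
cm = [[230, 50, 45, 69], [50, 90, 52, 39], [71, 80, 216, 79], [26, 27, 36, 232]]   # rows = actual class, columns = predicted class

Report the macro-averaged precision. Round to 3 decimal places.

Per-class precision (TP/(TP+FP)):
  2: TP=230, FP=50+71+26=147 → 230/377 = 0.6101
  3: TP=90, FP=50+80+27=157 → 90/247 = 0.3644
  4: TP=216, FP=45+52+36=133 → 216/349 = 0.6189
  5: TP=232, FP=69+39+79=187 → 232/419 = 0.5537
Macro-precision = mean = (0.6101 + 0.3644 + 0.6189 + 0.5537) / 4 = 0.537

0.537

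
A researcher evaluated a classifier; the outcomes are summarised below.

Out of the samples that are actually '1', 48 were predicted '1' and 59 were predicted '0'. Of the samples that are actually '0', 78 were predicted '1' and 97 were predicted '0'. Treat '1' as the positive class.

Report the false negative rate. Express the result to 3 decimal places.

0.551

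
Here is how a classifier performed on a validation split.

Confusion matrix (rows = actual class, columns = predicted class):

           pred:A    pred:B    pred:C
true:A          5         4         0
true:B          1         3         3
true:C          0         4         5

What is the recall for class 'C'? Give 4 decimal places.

One-vs-rest for 'C': TP = diagonal; FP = other classes predicted 'C'; FN = 'C' predicted as other.
recall = TP/(TP+FN).
C: TP=5, FN=0+4=4 → 5/9 = 0.55556

0.5556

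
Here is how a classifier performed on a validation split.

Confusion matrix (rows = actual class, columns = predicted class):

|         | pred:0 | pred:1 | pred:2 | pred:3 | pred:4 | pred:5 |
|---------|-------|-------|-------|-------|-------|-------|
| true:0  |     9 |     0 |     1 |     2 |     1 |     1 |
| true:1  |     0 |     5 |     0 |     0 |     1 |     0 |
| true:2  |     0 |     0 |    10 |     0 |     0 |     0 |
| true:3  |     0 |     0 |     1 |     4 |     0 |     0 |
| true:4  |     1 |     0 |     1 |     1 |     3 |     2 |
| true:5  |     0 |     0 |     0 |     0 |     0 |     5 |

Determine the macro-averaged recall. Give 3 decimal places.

0.775

Per-class recall (TP/(TP+FN)):
  0: TP=9, FN=0+1+2+1+1=5 → 9/14 = 0.6429
  1: TP=5, FN=0+0+0+1+0=1 → 5/6 = 0.8333
  2: TP=10, FN=0+0+0+0+0=0 → 10/10 = 1.0000
  3: TP=4, FN=0+0+1+0+0=1 → 4/5 = 0.8000
  4: TP=3, FN=1+0+1+1+2=5 → 3/8 = 0.3750
  5: TP=5, FN=0+0+0+0+0=0 → 5/5 = 1.0000
Macro-recall = mean = (0.6429 + 0.8333 + 1.0000 + 0.8000 + 0.3750 + 1.0000) / 6 = 0.775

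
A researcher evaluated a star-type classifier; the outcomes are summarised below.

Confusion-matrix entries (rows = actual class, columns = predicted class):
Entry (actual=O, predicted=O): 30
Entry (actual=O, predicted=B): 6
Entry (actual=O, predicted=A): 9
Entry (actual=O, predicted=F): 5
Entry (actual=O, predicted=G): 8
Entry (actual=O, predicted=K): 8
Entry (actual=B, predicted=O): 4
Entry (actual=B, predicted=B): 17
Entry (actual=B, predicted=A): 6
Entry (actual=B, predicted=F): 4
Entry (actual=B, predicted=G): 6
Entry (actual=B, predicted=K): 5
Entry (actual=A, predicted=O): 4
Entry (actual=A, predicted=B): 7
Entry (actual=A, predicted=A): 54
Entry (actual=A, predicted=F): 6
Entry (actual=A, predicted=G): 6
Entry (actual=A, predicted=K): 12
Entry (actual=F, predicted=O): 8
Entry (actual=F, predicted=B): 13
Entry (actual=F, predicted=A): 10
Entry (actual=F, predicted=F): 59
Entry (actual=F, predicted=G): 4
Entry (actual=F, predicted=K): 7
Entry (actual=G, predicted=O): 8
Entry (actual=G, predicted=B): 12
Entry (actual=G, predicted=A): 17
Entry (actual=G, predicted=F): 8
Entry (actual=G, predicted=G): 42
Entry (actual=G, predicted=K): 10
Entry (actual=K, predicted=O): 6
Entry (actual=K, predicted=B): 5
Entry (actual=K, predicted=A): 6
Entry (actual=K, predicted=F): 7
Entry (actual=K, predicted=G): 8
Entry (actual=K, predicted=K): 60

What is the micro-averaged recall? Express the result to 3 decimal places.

Micro-averaging pools counts across classes: ΣTP=262, ΣFP=225, ΣFN=225.
Micro-recall = TP/(TP+FN) on pooled counts = 0.538 (equals overall accuracy in single-label multiclass).

0.538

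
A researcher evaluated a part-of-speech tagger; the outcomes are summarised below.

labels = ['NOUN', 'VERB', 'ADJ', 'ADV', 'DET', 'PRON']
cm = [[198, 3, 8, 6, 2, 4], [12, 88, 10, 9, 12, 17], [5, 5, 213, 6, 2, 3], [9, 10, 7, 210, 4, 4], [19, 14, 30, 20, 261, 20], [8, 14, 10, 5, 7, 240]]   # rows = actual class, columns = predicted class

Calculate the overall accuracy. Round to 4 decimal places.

0.8094

Accuracy = trace / total = (198+88+213+210+261+240=1210) / 1495 = 1210/1495 = 0.8094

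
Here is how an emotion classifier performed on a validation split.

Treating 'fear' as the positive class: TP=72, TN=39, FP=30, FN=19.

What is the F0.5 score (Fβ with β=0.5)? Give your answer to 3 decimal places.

Fβ = (1+β²)·TP / ((1+β²)·TP + β²·FN + FP), with β²=1/4
= 1.25·72 / (1.25·72 + 0.25·19 + 30) = 0.721

0.721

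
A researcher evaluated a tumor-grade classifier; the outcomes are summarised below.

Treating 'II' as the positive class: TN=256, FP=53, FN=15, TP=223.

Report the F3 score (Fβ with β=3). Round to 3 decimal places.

Fβ = (1+β²)·TP / ((1+β²)·TP + β²·FN + FP), with β²=9
= 10·223 / (10·223 + 9·15 + 53) = 0.922

0.922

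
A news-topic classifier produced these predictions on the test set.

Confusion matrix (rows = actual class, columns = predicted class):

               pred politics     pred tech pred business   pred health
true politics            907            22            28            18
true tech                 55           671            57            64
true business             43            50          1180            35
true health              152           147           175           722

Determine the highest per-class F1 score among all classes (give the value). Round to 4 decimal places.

0.8588

Per-class F1 score (2·TP/(2·TP+FP+FN)):
  politics: TP=907, FP=55+43+152=250, FN=22+28+18=68 → 1814/2132 = 0.85084
  tech: TP=671, FP=22+50+147=219, FN=55+57+64=176 → 1342/1737 = 0.77260
  business: TP=1180, FP=28+57+175=260, FN=43+50+35=128 → 2360/2748 = 0.85881
  health: TP=722, FP=18+64+35=117, FN=152+147+175=474 → 1444/2035 = 0.70958
Highest is class 'business' with F1 score = 0.8588.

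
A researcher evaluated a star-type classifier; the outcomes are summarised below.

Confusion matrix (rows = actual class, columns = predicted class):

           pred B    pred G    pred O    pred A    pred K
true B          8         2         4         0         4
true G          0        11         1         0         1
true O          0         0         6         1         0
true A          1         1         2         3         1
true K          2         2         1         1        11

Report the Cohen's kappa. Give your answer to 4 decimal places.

Observed agreement pₒ = trace/N = 39/63 = 0.61905
Expected agreement pₑ = Σ (rowᵢ·colᵢ)/N² = (18·11 + 13·16 + 7·14 + 8·5 + 17·17)/63² = 0.20988
κ = (pₒ − pₑ)/(1 − pₑ) = (0.61905 − 0.20988)/(1 − 0.20988) = 0.5179

0.5179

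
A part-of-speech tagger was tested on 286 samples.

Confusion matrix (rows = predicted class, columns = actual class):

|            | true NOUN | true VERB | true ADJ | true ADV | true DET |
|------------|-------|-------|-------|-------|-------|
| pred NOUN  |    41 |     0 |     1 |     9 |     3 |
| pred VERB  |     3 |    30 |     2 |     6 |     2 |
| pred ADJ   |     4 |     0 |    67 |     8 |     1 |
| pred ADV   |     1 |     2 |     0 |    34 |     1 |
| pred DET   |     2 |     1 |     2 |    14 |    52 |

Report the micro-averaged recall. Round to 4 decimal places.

Micro-averaging pools counts across classes: ΣTP=224, ΣFP=62, ΣFN=62.
Micro-recall = TP/(TP+FN) on pooled counts = 0.7832 (equals overall accuracy in single-label multiclass).

0.7832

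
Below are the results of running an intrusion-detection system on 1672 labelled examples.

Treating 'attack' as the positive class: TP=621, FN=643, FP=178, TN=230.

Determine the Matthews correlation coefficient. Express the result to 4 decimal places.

MCC = (TP·TN − FP·FN) / √((TP+FP)(TP+FN)(TN+FP)(TN+FN))
Numerator = 621·230 − 178·643 = 28376
Denominator = √(799·1264·408·873) = √359723044224 = 599769.1591
MCC = 28376 / 599769.1591 = 0.0473

0.0473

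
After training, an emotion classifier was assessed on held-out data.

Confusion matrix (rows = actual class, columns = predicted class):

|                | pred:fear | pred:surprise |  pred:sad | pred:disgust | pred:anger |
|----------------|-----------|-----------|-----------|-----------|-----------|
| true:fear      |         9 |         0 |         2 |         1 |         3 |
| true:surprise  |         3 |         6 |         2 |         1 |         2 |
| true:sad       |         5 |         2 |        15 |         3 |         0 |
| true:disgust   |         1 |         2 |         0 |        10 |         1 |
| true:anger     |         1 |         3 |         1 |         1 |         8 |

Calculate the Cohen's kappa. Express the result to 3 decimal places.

0.478

Observed agreement pₒ = trace/N = 48/82 = 0.5854
Expected agreement pₑ = Σ (rowᵢ·colᵢ)/N² = (15·19 + 14·13 + 25·20 + 14·16 + 14·14)/82² = 0.2063
κ = (pₒ − pₑ)/(1 − pₑ) = (0.5854 − 0.2063)/(1 − 0.2063) = 0.478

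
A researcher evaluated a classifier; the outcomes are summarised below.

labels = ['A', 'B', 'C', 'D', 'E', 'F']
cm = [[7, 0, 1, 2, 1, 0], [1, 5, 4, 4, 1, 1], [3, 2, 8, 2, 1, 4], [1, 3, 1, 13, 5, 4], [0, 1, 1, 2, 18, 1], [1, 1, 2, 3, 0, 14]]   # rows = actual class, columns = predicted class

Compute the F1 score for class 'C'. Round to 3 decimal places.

0.432

One-vs-rest for 'C': TP = diagonal; FP = other classes predicted 'C'; FN = 'C' predicted as other.
F1 score = 2·TP/(2·TP+FP+FN).
C: TP=8, FP=1+4+1+1+2=9, FN=3+2+2+1+4=12 → 16/37 = 0.4324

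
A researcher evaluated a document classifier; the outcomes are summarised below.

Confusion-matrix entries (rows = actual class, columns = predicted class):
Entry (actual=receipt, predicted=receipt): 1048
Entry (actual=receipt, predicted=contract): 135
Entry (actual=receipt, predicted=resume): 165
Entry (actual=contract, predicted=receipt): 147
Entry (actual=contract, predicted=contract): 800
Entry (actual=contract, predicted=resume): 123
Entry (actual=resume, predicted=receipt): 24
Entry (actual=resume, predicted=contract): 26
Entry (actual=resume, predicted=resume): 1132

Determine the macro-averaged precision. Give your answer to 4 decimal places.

0.8298

Per-class precision (TP/(TP+FP)):
  receipt: TP=1048, FP=147+24=171 → 1048/1219 = 0.85972
  contract: TP=800, FP=135+26=161 → 800/961 = 0.83247
  resume: TP=1132, FP=165+123=288 → 1132/1420 = 0.79718
Macro-precision = mean = (0.85972 + 0.83247 + 0.79718) / 3 = 0.8298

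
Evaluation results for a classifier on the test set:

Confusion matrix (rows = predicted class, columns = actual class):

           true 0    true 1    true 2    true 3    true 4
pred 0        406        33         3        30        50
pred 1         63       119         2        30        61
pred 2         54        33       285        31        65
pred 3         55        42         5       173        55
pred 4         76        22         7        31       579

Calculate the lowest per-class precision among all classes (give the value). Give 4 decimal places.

Per-class precision (TP/(TP+FP)):
  0: TP=406, FP=33+3+30+50=116 → 406/522 = 0.77778
  1: TP=119, FP=63+2+30+61=156 → 119/275 = 0.43273
  2: TP=285, FP=54+33+31+65=183 → 285/468 = 0.60897
  3: TP=173, FP=55+42+5+55=157 → 173/330 = 0.52424
  4: TP=579, FP=76+22+7+31=136 → 579/715 = 0.80979
Lowest is class '1' with precision = 0.4327.

0.4327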